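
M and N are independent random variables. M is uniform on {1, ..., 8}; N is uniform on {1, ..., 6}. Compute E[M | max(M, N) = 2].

Outcomes with max(M, N) = 2: (1,2), (2,1), (2,2), each with probability 1/48.
E[M | max(M, N) = 2] = (1 + 2 + 2) / 3 = 5/3.

5/3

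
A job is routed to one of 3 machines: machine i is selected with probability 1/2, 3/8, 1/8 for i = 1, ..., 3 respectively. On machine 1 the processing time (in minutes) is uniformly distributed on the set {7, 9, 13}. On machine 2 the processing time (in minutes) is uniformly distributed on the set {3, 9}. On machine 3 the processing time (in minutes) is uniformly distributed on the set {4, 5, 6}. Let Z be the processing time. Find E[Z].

185/24

E[Z | machine 1] = (7+9+13)/3 = 29/3.
E[Z | machine 2] = (3+9)/2 = 6.
E[Z | machine 3] = (4+5+6)/3 = 5.
E[Z] = (1/2)·(29/3) + (3/8)·(6) + (1/8)·(5) = 185/24.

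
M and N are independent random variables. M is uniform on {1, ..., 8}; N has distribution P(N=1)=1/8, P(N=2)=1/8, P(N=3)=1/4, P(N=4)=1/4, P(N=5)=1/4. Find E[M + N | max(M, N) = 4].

P(max(M, N) = 4) = 3/16.
Summing (M+N)·P(x,y) over outcomes with max(M, N) = 4 gives 77/64.
E[M + N | max(M, N) = 4] = (77/64) / (3/16) = 77/12.

77/12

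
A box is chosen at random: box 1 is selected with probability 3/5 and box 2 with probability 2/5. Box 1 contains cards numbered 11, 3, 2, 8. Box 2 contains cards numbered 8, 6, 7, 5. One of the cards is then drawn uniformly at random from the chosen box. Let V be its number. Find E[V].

E[V | box 1] = (11+3+2+8)/4 = 6.
E[V | box 2] = (8+6+7+5)/4 = 13/2.
E[V] = (3/5)·(6) + (2/5)·(13/2) = 31/5.

31/5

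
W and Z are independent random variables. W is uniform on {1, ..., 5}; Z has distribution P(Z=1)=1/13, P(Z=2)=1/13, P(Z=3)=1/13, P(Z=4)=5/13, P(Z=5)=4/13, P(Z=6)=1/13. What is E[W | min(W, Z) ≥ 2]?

7/2

P(min(W, Z) ≥ 2) = 48/65.
Summing W·P(x,y) over outcomes with min(W, Z) ≥ 2 gives 168/65.
E[W | min(W, Z) ≥ 2] = (168/65) / (48/65) = 7/2.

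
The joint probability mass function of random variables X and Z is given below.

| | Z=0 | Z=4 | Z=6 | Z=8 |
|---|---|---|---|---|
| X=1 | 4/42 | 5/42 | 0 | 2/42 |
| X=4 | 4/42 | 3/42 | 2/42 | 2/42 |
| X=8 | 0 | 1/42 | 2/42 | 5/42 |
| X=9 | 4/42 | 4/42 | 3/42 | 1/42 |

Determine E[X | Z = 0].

P(Z = 0) = 2/7.
Σ X·P over the event = 1·(4/42) + 4·(4/42) + 9·(4/42) = 4/3.
E[X | Z = 0] = (4/3) / (2/7) = 14/3.

14/3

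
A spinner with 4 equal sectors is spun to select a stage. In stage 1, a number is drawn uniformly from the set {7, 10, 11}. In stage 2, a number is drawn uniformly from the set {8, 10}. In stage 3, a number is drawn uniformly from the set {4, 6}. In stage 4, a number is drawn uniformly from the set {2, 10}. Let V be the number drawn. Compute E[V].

22/3

E[V | stage 1] = (7+10+11)/3 = 28/3.
E[V | stage 2] = (8+10)/2 = 9.
E[V | stage 3] = (4+6)/2 = 5.
E[V | stage 4] = (2+10)/2 = 6.
By the law of total expectation,
E[V] = (1/4)·(28/3) + (1/4)·(9) + (1/4)·(5) + (1/4)·(6) = 22/3.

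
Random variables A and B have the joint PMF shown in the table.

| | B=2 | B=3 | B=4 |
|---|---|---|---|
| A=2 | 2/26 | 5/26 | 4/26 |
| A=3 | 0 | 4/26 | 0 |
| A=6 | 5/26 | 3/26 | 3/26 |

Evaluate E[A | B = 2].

34/7

P(B = 2) = 7/26.
Σ A·P over the event = 2·(2/26) + 6·(5/26) = 17/13.
E[A | B = 2] = (17/13) / (7/26) = 34/7.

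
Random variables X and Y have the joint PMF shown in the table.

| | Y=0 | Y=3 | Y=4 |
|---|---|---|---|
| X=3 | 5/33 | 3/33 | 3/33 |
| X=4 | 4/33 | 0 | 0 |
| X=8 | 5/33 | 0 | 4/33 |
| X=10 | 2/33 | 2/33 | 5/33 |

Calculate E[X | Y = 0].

91/16

P(Y = 0) = 16/33.
Σ X·P over the event = 3·(5/33) + 4·(4/33) + 8·(5/33) + 10·(2/33) = 91/33.
E[X | Y = 0] = (91/33) / (16/33) = 91/16.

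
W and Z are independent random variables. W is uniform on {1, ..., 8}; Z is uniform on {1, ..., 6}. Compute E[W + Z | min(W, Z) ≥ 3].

10

P(min(W, Z) ≥ 3) = 1/2.
Summing (W+Z)·P(x,y) over outcomes with min(W, Z) ≥ 3 gives 5.
E[W + Z | min(W, Z) ≥ 3] = (5) / (1/2) = 10.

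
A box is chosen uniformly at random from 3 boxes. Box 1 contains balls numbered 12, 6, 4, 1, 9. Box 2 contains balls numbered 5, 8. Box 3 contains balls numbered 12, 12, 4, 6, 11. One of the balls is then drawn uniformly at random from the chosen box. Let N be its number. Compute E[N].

73/10

E[N | box 1] = (12+6+4+1+9)/5 = 32/5.
E[N | box 2] = (5+8)/2 = 13/2.
E[N | box 3] = (12+12+4+6+11)/5 = 9.
E[N] = (1/3)·(32/5) + (1/3)·(13/2) + (1/3)·(9) = 73/10.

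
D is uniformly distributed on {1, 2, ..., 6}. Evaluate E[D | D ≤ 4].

Given D ≤ 4, D is equally likely to be any of {1, 2, 3, 4}.
E[D | D ≤ 4] = (1 + 2 + 3 + 4) / 4 = 5/2.

5/2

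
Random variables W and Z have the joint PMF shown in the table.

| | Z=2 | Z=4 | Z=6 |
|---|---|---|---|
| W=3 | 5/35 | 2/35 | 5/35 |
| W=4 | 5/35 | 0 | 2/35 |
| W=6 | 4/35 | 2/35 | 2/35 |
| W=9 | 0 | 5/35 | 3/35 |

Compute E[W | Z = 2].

59/14

P(Z = 2) = 2/5.
Summing W·P(W=x,Z=y) over the conditioning event gives 59/35.
E[W | Z = 2] = (59/35) / (2/5) = 59/14.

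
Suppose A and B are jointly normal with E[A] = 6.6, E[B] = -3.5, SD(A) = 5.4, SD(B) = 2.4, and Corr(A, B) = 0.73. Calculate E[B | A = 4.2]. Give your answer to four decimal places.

The regression of B on A has slope ρ·σ_B/σ_A and passes through (μ_A, μ_B).
E[B | A=4.2] = -3.5 + (0.73)·(2.4/5.4)·(4.2 − (6.6)) = -3.5 + (0.32444)·(-2.4) = -4.2787.

-4.2787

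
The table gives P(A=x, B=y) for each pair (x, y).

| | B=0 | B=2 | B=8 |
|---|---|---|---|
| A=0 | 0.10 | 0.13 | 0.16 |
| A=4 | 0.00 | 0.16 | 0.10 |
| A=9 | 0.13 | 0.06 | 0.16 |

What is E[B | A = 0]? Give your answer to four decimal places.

P(A = 0) = 0.39.
Σ B·P over the event = 0·(0.10) + 2·(0.13) + 8·(0.16) = 1.54.
E[B | A = 0] = (1.54) / (0.39) = 3.9487.

3.9487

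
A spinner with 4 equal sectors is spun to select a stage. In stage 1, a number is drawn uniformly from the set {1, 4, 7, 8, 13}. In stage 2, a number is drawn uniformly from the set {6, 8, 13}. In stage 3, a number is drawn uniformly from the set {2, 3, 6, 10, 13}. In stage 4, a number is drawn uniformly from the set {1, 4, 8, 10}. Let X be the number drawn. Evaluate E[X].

E[X | stage 1] = (1+4+7+8+13)/5 = 33/5.
E[X | stage 2] = (6+8+13)/3 = 9.
E[X | stage 3] = (2+3+6+10+13)/5 = 34/5.
E[X | stage 4] = (1+4+8+10)/4 = 23/4.
By the law of total expectation,
E[X] = (1/4)·(33/5) + (1/4)·(9) + (1/4)·(34/5) + (1/4)·(23/4) = 563/80.

563/80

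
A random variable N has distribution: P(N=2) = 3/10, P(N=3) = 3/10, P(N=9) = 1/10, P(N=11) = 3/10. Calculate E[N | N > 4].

P(N > 4) = 2/5.
Σ over the event: 9·1/10 + 11·3/10 = 21/5.
E[N | N > 4] = (21/5) / (2/5) = 21/2.

21/2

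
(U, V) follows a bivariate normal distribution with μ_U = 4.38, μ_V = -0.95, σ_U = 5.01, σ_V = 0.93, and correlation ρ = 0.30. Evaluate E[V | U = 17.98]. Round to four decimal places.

For a bivariate normal, E[V | U=x] = μ_V + ρ·(σ_V/σ_U)·(x − μ_U).
E[V | U=17.98] = -0.95 + (0.30)·(0.93/5.01)·(17.98 − (4.38)) = -0.95 + (0.055689)·(13.6) = -0.1926.

-0.1926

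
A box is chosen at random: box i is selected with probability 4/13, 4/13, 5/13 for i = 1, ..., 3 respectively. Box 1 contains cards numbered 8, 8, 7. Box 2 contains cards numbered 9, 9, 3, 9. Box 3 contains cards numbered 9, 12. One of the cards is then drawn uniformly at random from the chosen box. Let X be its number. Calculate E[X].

E[X | box 1] = (8+8+7)/3 = 23/3.
E[X | box 2] = (9+9+3+9)/4 = 15/2.
E[X | box 3] = (9+12)/2 = 21/2.
By the law of total expectation,
E[X] = (4/13)·(23/3) + (4/13)·(15/2) + (5/13)·(21/2) = 679/78.

679/78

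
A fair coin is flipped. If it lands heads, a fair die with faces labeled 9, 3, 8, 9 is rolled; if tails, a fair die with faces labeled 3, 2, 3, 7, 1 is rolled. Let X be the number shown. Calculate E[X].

209/40

E[X | heads] = (9+3+8+9)/4 = 29/4.
E[X | tails] = (3+2+3+7+1)/5 = 16/5.
E[X] = (1/2)·(29/4) + (1/2)·(16/5) = 209/40.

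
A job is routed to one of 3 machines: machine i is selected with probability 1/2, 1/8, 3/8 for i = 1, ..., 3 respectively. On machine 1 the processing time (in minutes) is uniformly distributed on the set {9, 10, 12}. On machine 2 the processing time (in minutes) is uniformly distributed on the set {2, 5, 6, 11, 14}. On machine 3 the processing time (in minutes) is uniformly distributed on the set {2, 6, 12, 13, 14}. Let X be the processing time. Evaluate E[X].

1157/120

E[X | machine 1] = (9+10+12)/3 = 31/3.
E[X | machine 2] = (2+5+6+11+14)/5 = 38/5.
E[X | machine 3] = (2+6+12+13+14)/5 = 47/5.
E[X] = (1/2)·(31/3) + (1/8)·(38/5) + (3/8)·(47/5) = 1157/120.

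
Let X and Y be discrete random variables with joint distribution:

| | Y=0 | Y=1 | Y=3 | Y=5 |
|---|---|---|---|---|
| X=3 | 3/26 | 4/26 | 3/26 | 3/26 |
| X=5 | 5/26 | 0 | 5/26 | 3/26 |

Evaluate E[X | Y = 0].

P(Y = 0) = 4/13.
Summing X·P(X=x,Y=y) over the conditioning event gives 17/13.
E[X | Y = 0] = (17/13) / (4/13) = 17/4.

17/4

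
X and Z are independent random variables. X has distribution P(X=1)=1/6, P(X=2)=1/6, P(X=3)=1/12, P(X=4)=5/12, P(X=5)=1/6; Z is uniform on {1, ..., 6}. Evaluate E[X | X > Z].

110/27

P(X > Z) = 3/8.
Summing X·P(x,y) over outcomes with X > Z gives 55/36.
E[X | X > Z] = (55/36) / (3/8) = 110/27.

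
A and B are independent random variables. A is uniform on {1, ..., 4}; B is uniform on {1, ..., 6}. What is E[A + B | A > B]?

5

Outcomes with A > B: (2,1), (3,1), (3,2), (4,1), (4,2), (4,3), each with probability 1/24.
E[A + B | A > B] = (3 + 4 + 5 + 5 + 6 + 7) / 6 = 5.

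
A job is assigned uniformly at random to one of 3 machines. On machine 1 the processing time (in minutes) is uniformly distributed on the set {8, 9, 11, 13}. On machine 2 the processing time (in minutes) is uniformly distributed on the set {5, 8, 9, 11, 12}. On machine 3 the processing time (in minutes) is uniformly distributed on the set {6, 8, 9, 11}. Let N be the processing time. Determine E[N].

37/4

E[N | machine 1] = (8+9+11+13)/4 = 41/4.
E[N | machine 2] = (5+8+9+11+12)/5 = 9.
E[N | machine 3] = (6+8+9+11)/4 = 17/2.
E[N] = (1/3)·(41/4) + (1/3)·(9) + (1/3)·(17/2) = 37/4.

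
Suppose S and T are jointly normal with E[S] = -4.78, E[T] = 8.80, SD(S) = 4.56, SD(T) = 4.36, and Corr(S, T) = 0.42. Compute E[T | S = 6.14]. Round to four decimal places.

13.1852

For a bivariate normal, E[T | S=x] = μ_T + ρ·(σ_T/σ_S)·(x − μ_S).
E[T | S=6.14] = 8.80 + (0.42)·(4.36/4.56)·(6.14 − (-4.78)) = 8.80 + (0.401579)·(10.92) = 13.1852.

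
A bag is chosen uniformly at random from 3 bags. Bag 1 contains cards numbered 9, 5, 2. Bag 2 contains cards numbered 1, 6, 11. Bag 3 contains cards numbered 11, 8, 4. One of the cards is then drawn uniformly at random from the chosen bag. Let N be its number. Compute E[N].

19/3

E[N | bag 1] = (9+5+2)/3 = 16/3.
E[N | bag 2] = (1+6+11)/3 = 6.
E[N | bag 3] = (11+8+4)/3 = 23/3.
E[N] = (1/3)·(16/3) + (1/3)·(6) + (1/3)·(23/3) = 19/3.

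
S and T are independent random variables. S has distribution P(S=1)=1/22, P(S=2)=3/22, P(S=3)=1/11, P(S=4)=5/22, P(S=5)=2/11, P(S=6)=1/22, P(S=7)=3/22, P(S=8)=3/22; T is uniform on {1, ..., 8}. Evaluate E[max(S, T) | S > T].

P(S > T) = 41/88.
Summing max(S,T)·P(x,y) over outcomes with S > T gives 241/88.
E[max(S, T) | S > T] = (241/88) / (41/88) = 241/41.

241/41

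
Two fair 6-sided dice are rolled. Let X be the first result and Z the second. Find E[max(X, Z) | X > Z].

P(X > Z) = 5/12.
Summing max(X,Z)·P(x,y) over outcomes with X > Z gives 35/18.
E[max(X, Z) | X > Z] = (35/18) / (5/12) = 14/3.

14/3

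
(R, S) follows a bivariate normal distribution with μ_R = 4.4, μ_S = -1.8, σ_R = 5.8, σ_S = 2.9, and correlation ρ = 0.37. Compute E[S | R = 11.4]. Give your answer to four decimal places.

The regression of S on R has slope ρ·σ_S/σ_R and passes through (μ_R, μ_S).
E[S | R=11.4] = -1.8 + (0.37)·(2.9/5.8)·(11.4 − (4.4)) = -1.8 + (0.185)·(7) = -0.5050.

-0.5050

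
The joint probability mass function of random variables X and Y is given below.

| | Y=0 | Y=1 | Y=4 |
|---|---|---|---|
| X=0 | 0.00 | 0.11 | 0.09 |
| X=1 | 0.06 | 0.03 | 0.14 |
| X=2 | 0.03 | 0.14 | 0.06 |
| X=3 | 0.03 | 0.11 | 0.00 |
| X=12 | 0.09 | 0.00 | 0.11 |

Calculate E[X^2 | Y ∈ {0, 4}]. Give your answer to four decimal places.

P(Y ∈ {0, 4}) = 0.61.
Σ X^2·P over the event = 0·(0.09) + 1·(0.06) + 1·(0.14) + 4·(0.03) + 4·(0.06) + 9·(0.03) + 144·(0.09) + 144·(0.11) = 29.63.
E[X^2 | Y ∈ {0, 4}] = (29.63) / (0.61) = 48.5738.

48.5738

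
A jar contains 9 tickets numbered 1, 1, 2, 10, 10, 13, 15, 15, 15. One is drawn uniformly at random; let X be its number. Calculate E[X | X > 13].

P(X > 13) = 1/3.
Σ over the event: 15·1/3 = 5.
E[X | X > 13] = (5) / (1/3) = 15.

15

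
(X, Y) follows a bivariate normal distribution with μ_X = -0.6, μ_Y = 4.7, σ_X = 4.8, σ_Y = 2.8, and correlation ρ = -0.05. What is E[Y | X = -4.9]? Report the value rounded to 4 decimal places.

4.8254

For a bivariate normal, E[Y | X=x] = μ_Y + ρ·(σ_Y/σ_X)·(x − μ_X).
E[Y | X=-4.9] = 4.7 + (-0.05)·(2.8/4.8)·(-4.9 − (-0.6)) = 4.7 + (-0.029167)·(-4.3) = 4.8254.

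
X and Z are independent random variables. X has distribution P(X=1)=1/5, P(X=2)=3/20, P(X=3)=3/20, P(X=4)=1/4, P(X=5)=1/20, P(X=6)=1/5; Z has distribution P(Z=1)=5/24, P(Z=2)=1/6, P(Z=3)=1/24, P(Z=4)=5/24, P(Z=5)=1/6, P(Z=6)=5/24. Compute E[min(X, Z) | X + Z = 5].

P(X + Z = 5) = 1/8.
Summing min(X,Z)·P(x,y) over outcomes with X + Z = 5 gives 5/32.
E[min(X, Z) | X + Z = 5] = (5/32) / (1/8) = 5/4.

5/4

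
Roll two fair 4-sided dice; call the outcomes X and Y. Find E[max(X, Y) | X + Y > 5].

23/6

P(X + Y > 5) = 3/8.
Summing max(X,Y)·P(x,y) over outcomes with X + Y > 5 gives 23/16.
E[max(X, Y) | X + Y > 5] = (23/16) / (3/8) = 23/6.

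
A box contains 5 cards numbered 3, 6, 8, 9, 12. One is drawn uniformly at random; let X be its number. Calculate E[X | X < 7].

9/2

P(X < 7) = 2/5.
Σ over the event: 3·1/5 + 6·1/5 = 9/5.
E[X | X < 7] = (9/5) / (2/5) = 9/2.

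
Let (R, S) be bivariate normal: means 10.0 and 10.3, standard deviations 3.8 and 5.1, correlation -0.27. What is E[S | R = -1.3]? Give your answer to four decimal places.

14.3948

The regression of S on R has slope ρ·σ_S/σ_R and passes through (μ_R, μ_S).
E[S | R=-1.3] = 10.3 + (-0.27)·(5.1/3.8)·(-1.3 − (10.0)) = 10.3 + (-0.36237)·(-11.3) = 14.3948.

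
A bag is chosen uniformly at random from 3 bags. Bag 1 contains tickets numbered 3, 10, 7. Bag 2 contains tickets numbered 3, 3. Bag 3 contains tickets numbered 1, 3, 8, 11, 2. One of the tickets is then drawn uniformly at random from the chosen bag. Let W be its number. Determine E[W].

44/9

E[W | bag 1] = (3+10+7)/3 = 20/3.
E[W | bag 2] = (3+3)/2 = 3.
E[W | bag 3] = (1+3+8+11+2)/5 = 5.
E[W] = (1/3)·(20/3) + (1/3)·(3) + (1/3)·(5) = 44/9.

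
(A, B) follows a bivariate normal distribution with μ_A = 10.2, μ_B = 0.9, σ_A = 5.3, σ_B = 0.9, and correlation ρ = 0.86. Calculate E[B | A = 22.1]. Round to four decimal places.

For a bivariate normal, E[B | A=x] = μ_B + ρ·(σ_B/σ_A)·(x − μ_A).
E[B | A=22.1] = 0.9 + (0.86)·(0.9/5.3)·(22.1 − (10.2)) = 0.9 + (0.1460377)·(11.9) = 2.6378.

2.6378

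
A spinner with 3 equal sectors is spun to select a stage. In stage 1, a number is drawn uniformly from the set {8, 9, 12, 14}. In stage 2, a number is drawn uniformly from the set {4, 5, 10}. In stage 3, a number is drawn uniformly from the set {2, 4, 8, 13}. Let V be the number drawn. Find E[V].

143/18

E[V | stage 1] = (8+9+12+14)/4 = 43/4.
E[V | stage 2] = (4+5+10)/3 = 19/3.
E[V | stage 3] = (2+4+8+13)/4 = 27/4.
E[V] = (1/3)·(43/4) + (1/3)·(19/3) + (1/3)·(27/4) = 143/18.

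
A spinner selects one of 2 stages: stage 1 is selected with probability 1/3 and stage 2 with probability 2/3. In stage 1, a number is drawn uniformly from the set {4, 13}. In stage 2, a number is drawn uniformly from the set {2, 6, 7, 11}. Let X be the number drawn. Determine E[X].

E[X | stage 1] = (4+13)/2 = 17/2.
E[X | stage 2] = (2+6+7+11)/4 = 13/2.
By the law of total expectation,
E[X] = (1/3)·(17/2) + (2/3)·(13/2) = 43/6.

43/6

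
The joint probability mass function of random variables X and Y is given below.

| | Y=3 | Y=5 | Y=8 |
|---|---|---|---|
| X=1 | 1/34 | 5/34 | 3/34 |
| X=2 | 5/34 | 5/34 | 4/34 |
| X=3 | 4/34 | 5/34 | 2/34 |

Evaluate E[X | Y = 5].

2

P(Y = 5) = 15/34.
Σ X·P over the event = 1·(5/34) + 2·(5/34) + 3·(5/34) = 15/17.
E[X | Y = 5] = (15/17) / (15/34) = 2.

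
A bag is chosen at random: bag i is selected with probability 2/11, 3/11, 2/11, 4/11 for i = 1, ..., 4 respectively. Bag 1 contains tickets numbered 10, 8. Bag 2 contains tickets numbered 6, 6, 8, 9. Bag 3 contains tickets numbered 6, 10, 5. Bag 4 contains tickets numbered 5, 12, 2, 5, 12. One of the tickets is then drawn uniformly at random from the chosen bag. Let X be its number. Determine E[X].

E[X | bag 1] = (10+8)/2 = 9.
E[X | bag 2] = (6+6+8+9)/4 = 29/4.
E[X | bag 3] = (6+10+5)/3 = 7.
E[X | bag 4] = (5+12+2+5+12)/5 = 36/5.
By the law of total expectation,
E[X] = (2/11)·(9) + (3/11)·(29/4) + (2/11)·(7) + (4/11)·(36/5) = 1651/220.

1651/220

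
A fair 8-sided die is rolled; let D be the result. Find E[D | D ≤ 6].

Given D ≤ 6, D is equally likely to be any of {1, 2, 3, 4, 5, 6}.
E[D | D ≤ 6] = (1 + 2 + 3 + 4 + 5 + 6) / 6 = 7/2.

7/2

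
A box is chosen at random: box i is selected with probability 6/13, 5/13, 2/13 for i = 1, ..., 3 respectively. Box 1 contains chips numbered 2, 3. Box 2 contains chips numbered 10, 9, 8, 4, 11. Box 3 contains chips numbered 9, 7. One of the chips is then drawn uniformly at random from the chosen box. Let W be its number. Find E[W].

73/13

E[W | box 1] = (2+3)/2 = 5/2.
E[W | box 2] = (10+9+8+4+11)/5 = 42/5.
E[W | box 3] = (9+7)/2 = 8.
E[W] = (6/13)·(5/2) + (5/13)·(42/5) + (2/13)·(8) = 73/13.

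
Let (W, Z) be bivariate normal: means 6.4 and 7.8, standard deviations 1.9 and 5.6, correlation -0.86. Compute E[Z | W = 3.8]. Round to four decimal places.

For a bivariate normal, E[Z | W=x] = μ_Z + ρ·(σ_Z/σ_W)·(x − μ_W).
E[Z | W=3.8] = 7.8 + (-0.86)·(5.6/1.9)·(3.8 − (6.4)) = 7.8 + (-2.53474)·(-2.6) = 14.3903.

14.3903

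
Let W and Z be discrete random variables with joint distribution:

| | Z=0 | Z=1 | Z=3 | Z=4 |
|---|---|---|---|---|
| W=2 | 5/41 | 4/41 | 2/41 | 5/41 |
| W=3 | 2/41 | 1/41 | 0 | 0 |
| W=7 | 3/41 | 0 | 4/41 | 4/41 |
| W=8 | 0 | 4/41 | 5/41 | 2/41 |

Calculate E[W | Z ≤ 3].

P(Z ≤ 3) = 30/41.
Summing W·P(W=x,Z=y) over the conditioning event gives 152/41.
E[W | Z ≤ 3] = (152/41) / (30/41) = 76/15.

76/15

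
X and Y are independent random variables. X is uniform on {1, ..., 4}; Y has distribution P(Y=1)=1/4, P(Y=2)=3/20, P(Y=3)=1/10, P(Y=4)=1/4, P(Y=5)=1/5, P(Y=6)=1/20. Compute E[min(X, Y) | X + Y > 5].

113/42

P(X + Y > 5) = 21/40.
Summing min(X,Y)·P(x,y) over outcomes with X + Y > 5 gives 113/80.
E[min(X, Y) | X + Y > 5] = (113/80) / (21/40) = 113/42.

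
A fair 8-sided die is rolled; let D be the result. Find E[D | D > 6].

Given D > 6, D is equally likely to be any of {7, 8}.
E[D | D > 6] = (7 + 8) / 2 = 15/2.

15/2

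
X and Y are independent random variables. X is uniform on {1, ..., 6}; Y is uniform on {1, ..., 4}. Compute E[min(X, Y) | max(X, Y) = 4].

16/7

P(max(X, Y) = 4) = 7/24.
Summing min(X,Y)·P(x,y) over outcomes with max(X, Y) = 4 gives 2/3.
E[min(X, Y) | max(X, Y) = 4] = (2/3) / (7/24) = 16/7.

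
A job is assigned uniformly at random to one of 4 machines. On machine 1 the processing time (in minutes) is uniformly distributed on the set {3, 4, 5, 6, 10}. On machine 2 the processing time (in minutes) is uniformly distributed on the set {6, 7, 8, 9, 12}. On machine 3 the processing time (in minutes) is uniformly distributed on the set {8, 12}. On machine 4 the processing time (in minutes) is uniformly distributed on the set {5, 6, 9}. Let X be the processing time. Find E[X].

23/3

E[X | machine 1] = (3+4+5+6+10)/5 = 28/5.
E[X | machine 2] = (6+7+8+9+12)/5 = 42/5.
E[X | machine 3] = (8+12)/2 = 10.
E[X | machine 4] = (5+6+9)/3 = 20/3.
E[X] = (1/4)·(28/5) + (1/4)·(42/5) + (1/4)·(10) + (1/4)·(20/3) = 23/3.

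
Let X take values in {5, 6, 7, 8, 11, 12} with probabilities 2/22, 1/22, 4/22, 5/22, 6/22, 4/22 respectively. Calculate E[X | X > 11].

12

P(X > 11) = 2/11.
Σ over the event: 12·2/11 = 24/11.
E[X | X > 11] = (24/11) / (2/11) = 12.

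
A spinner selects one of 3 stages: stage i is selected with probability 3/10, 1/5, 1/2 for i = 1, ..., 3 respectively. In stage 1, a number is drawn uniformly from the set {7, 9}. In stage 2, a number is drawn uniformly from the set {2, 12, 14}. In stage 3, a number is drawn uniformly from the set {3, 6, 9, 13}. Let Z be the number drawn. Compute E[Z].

E[Z | stage 1] = (7+9)/2 = 8.
E[Z | stage 2] = (2+12+14)/3 = 28/3.
E[Z | stage 3] = (3+6+9+13)/4 = 31/4.
E[Z] = (3/10)·(8) + (1/5)·(28/3) + (1/2)·(31/4) = 977/120.

977/120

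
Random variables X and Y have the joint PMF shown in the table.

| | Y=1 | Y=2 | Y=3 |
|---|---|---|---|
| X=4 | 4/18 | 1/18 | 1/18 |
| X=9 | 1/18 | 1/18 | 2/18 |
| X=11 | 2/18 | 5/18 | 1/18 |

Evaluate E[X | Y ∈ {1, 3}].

80/11

P(Y ∈ {1, 3}) = 11/18.
Σ X·P over the event = 4·(4/18) + 4·(1/18) + 9·(1/18) + 9·(2/18) + 11·(2/18) + 11·(1/18) = 40/9.
E[X | Y ∈ {1, 3}] = (40/9) / (11/18) = 80/11.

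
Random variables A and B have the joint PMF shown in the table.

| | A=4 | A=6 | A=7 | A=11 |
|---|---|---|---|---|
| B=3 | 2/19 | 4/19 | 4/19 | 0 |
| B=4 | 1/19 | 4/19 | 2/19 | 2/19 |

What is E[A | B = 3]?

6

P(B = 3) = 10/19.
Σ A·P over the event = 4·(2/19) + 6·(4/19) + 7·(4/19) = 60/19.
E[A | B = 3] = (60/19) / (10/19) = 6.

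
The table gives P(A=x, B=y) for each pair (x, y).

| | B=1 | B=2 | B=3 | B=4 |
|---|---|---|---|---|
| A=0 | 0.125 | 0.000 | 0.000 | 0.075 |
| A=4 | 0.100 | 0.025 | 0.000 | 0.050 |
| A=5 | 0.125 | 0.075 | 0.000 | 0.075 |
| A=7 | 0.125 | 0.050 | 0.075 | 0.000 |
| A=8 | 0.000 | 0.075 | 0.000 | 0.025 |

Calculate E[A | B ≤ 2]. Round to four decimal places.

P(B ≤ 2) = 0.700.
Σ A·P over the event = 0·(0.125) + 4·(0.100) + 4·(0.025) + 5·(0.125) + 5·(0.075) + 7·(0.125) + 7·(0.050) + 8·(0.075) = 3.325.
E[A | B ≤ 2] = (3.325) / (0.700) = 4.7500.

4.7500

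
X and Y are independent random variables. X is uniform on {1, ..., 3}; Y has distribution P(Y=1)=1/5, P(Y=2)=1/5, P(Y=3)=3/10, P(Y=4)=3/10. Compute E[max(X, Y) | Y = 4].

P(Y = 4) = 3/10.
Summing max(X,Y)·P(x,y) over outcomes with Y = 4 gives 6/5.
E[max(X, Y) | Y = 4] = (6/5) / (3/10) = 4.

4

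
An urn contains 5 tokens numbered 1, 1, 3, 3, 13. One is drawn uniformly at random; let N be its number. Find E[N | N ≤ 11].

P(N ≤ 11) = 4/5.
Σ over the event: 1·2/5 + 3·2/5 = 8/5.
E[N | N ≤ 11] = (8/5) / (4/5) = 2.

2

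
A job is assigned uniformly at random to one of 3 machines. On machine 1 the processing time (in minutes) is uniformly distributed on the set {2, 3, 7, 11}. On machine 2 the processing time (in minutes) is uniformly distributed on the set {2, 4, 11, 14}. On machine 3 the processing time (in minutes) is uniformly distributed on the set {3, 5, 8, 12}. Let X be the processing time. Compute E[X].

E[X | machine 1] = (2+3+7+11)/4 = 23/4.
E[X | machine 2] = (2+4+11+14)/4 = 31/4.
E[X | machine 3] = (3+5+8+12)/4 = 7.
By the law of total expectation,
E[X] = (1/3)·(23/4) + (1/3)·(31/4) + (1/3)·(7) = 41/6.

41/6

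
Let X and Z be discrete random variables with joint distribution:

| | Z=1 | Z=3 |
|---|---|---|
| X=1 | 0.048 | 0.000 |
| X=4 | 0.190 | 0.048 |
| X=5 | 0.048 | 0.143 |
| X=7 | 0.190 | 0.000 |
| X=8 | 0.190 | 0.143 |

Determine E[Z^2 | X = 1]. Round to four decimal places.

1.0000

P(X = 1) = 0.048.
Σ Z^2·P over the event = 1·(0.048) = 0.048.
E[Z^2 | X = 1] = (0.048) / (0.048) = 1.0000.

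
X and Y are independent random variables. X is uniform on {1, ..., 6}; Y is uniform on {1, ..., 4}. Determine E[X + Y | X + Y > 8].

28/3

P(X + Y > 8) = 1/8.
Summing (X+Y)·P(x,y) over outcomes with X + Y > 8 gives 7/6.
E[X + Y | X + Y > 8] = (7/6) / (1/8) = 28/3.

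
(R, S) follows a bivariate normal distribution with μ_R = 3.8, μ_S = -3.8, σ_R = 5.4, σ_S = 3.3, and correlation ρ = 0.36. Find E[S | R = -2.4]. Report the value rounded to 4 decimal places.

-5.1640

For a bivariate normal, E[S | R=x] = μ_S + ρ·(σ_S/σ_R)·(x − μ_R).
E[S | R=-2.4] = -3.8 + (0.36)·(3.3/5.4)·(-2.4 − (3.8)) = -3.8 + (0.22)·(-6.2) = -5.1640.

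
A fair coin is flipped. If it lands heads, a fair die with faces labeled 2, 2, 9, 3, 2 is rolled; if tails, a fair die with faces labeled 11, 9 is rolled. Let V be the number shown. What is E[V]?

34/5

E[V | heads] = (2+2+9+3+2)/5 = 18/5.
E[V | tails] = (11+9)/2 = 10.
By the law of total expectation,
E[V] = (1/2)·(18/5) + (1/2)·(10) = 34/5.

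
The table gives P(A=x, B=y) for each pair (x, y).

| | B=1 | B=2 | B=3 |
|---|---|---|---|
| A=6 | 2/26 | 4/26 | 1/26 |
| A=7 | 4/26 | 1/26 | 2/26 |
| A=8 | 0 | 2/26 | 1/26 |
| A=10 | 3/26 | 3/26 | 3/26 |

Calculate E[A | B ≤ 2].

147/19

P(B ≤ 2) = 19/26.
Σ A·P over the event = 6·(2/26) + 6·(4/26) + 7·(4/26) + 7·(1/26) + 8·(2/26) + 10·(3/26) + 10·(3/26) = 147/26.
E[A | B ≤ 2] = (147/26) / (19/26) = 147/19.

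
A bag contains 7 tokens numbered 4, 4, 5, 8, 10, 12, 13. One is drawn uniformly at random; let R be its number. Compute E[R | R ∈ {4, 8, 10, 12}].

38/5

P(R ∈ {4, 8, 10, 12}) = 5/7.
Σ over the event: 4·2/7 + 8·1/7 + 10·1/7 + 12·1/7 = 38/7.
E[R | R ∈ {4, 8, 10, 12}] = (38/7) / (5/7) = 38/5.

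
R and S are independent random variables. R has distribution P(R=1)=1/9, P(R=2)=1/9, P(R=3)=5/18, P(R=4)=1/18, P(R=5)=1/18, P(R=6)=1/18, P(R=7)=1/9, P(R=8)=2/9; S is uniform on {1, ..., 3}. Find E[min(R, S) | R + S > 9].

P(R + S > 9) = 5/27.
Summing min(R,S)·P(x,y) over outcomes with R + S > 9 gives 13/27.
E[min(R, S) | R + S > 9] = (13/27) / (5/27) = 13/5.

13/5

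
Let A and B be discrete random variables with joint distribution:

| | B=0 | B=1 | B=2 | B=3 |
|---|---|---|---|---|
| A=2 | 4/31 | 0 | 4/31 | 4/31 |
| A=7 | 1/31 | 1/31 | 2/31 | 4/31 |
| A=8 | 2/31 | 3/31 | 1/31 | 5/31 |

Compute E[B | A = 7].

P(A = 7) = 8/31.
Σ B·P over the event = 0·(1/31) + 1·(1/31) + 2·(2/31) + 3·(4/31) = 17/31.
E[B | A = 7] = (17/31) / (8/31) = 17/8.

17/8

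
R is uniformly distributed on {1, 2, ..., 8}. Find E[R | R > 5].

Given R > 5, R is equally likely to be any of {6, 7, 8}.
E[R | R > 5] = (6 + 7 + 8) / 3 = 7.

7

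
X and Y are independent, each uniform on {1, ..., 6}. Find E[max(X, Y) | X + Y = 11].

P(X + Y = 11) = 1/18.
Summing max(X,Y)·P(x,y) over outcomes with X + Y = 11 gives 1/3.
E[max(X, Y) | X + Y = 11] = (1/3) / (1/18) = 6.

6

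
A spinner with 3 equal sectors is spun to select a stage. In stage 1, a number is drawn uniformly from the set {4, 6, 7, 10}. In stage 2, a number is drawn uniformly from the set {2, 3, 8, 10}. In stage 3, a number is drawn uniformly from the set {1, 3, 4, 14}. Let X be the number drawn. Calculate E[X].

6

E[X | stage 1] = (4+6+7+10)/4 = 27/4.
E[X | stage 2] = (2+3+8+10)/4 = 23/4.
E[X | stage 3] = (1+3+4+14)/4 = 11/2.
By the law of total expectation,
E[X] = (1/3)·(27/4) + (1/3)·(23/4) + (1/3)·(11/2) = 6.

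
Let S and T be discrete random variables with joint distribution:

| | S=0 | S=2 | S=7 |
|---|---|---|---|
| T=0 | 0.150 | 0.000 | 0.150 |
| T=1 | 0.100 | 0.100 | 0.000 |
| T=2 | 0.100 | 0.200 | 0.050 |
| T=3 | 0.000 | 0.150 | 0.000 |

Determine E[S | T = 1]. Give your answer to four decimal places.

1.0000

P(T = 1) = 0.200.
Summing S·P(S=x,T=y) over the conditioning event gives 0.200.
E[S | T = 1] = (0.200) / (0.200) = 1.0000.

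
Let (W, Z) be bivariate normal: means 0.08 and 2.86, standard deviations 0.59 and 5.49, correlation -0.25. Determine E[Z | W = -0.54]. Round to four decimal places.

For a bivariate normal, E[Z | W=x] = μ_Z + ρ·(σ_Z/σ_W)·(x − μ_W).
E[Z | W=-0.54] = 2.86 + (-0.25)·(5.49/0.59)·(-0.54 − (0.08)) = 2.86 + (-2.3263)·(-0.62) = 4.3023.

4.3023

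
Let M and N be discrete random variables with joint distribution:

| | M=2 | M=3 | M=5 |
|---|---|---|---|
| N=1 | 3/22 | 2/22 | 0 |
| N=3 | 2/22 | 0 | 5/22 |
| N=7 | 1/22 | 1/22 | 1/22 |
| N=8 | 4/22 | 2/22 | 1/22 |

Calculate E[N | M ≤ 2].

P(M ≤ 2) = 5/11.
Σ N·P over the event = 1·(3/22) + 3·(2/22) + 7·(1/22) + 8·(4/22) = 24/11.
E[N | M ≤ 2] = (24/11) / (5/11) = 24/5.

24/5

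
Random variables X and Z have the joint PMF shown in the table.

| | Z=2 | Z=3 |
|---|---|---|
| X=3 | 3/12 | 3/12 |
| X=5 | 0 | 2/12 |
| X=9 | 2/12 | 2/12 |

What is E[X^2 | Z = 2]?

P(Z = 2) = 5/12.
Σ X^2·P over the event = 9·(3/12) + 81·(2/12) = 63/4.
E[X^2 | Z = 2] = (63/4) / (5/12) = 189/5.

189/5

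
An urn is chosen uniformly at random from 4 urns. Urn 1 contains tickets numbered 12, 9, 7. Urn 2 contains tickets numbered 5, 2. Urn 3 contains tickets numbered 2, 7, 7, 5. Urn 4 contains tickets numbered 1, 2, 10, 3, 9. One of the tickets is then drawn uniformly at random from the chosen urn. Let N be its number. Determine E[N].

E[N | urn 1] = (12+9+7)/3 = 28/3.
E[N | urn 2] = (5+2)/2 = 7/2.
E[N | urn 3] = (2+7+7+5)/4 = 21/4.
E[N | urn 4] = (1+2+10+3+9)/5 = 5.
E[N] = (1/4)·(28/3) + (1/4)·(7/2) + (1/4)·(21/4) + (1/4)·(5) = 277/48.

277/48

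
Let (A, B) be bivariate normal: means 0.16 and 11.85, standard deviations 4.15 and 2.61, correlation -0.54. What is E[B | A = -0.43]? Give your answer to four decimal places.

12.0504

E[B | A=x] = μ_B + ρ(σ_B/σ_A)(x − μ_A) for jointly normal variables.
E[B | A=-0.43] = 11.85 + (-0.54)·(2.61/4.15)·(-0.43 − (0.16)) = 11.85 + (-0.33961)·(-0.59) = 12.0504.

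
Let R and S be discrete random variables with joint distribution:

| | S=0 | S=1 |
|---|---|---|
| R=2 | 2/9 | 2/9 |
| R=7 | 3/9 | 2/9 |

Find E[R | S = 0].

P(S = 0) = 5/9.
Σ R·P over the event = 2·(2/9) + 7·(3/9) = 25/9.
E[R | S = 0] = (25/9) / (5/9) = 5.

5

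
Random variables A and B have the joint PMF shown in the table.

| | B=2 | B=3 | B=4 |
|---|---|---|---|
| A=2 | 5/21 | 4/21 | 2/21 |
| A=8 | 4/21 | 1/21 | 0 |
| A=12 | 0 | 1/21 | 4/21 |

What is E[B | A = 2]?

P(A = 2) = 11/21.
Σ B·P over the event = 2·(5/21) + 3·(4/21) + 4·(2/21) = 10/7.
E[B | A = 2] = (10/7) / (11/21) = 30/11.

30/11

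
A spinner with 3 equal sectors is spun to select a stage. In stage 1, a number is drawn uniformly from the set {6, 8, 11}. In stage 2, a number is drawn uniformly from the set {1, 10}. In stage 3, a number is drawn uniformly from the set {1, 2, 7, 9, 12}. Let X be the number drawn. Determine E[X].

601/90

E[X | stage 1] = (6+8+11)/3 = 25/3.
E[X | stage 2] = (1+10)/2 = 11/2.
E[X | stage 3] = (1+2+7+9+12)/5 = 31/5.
By the law of total expectation,
E[X] = (1/3)·(25/3) + (1/3)·(11/2) + (1/3)·(31/5) = 601/90.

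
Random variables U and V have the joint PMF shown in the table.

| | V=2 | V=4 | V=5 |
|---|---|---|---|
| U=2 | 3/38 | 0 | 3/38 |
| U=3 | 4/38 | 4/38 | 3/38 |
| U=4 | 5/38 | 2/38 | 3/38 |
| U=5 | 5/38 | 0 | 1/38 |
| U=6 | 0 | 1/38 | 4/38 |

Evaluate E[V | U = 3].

P(U = 3) = 11/38.
Σ V·P over the event = 2·(4/38) + 4·(4/38) + 5·(3/38) = 39/38.
E[V | U = 3] = (39/38) / (11/38) = 39/11.

39/11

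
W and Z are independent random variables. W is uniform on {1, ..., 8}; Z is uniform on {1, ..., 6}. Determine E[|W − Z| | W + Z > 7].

P(W + Z > 7) = 9/16.
Summing |W−Z|·P(x,y) over outcomes with W + Z > 7 gives 37/24.
E[|W − Z| | W + Z > 7] = (37/24) / (9/16) = 74/27.

74/27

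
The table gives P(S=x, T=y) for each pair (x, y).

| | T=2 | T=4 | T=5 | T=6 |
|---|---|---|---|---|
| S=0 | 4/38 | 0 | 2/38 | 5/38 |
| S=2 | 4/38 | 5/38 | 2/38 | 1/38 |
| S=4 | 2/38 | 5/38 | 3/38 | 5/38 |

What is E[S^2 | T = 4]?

P(T = 4) = 5/19.
Summing S^2·P(S=x,T=y) over the conditioning event gives 50/19.
E[S^2 | T = 4] = (50/19) / (5/19) = 10.

10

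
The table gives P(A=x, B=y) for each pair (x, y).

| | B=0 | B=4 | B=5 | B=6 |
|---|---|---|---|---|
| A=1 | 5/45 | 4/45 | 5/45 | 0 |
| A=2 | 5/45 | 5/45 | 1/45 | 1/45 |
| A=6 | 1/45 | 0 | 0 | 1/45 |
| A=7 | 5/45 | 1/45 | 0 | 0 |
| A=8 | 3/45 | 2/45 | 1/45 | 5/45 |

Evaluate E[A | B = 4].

37/12

P(B = 4) = 4/15.
Σ A·P over the event = 1·(4/45) + 2·(5/45) + 7·(1/45) + 8·(2/45) = 37/45.
E[A | B = 4] = (37/45) / (4/15) = 37/12.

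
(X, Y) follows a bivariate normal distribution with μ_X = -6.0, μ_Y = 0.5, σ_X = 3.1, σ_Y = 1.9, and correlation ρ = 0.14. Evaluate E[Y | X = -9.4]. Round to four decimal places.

For a bivariate normal, E[Y | X=x] = μ_Y + ρ·(σ_Y/σ_X)·(x − μ_X).
E[Y | X=-9.4] = 0.5 + (0.14)·(1.9/3.1)·(-9.4 − (-6.0)) = 0.5 + (0.085806)·(-3.4) = 0.2083.

0.2083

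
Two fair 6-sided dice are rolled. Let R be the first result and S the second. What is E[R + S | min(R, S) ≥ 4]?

10

P(min(R, S) ≥ 4) = 1/4.
Summing (R+S)·P(x,y) over outcomes with min(R, S) ≥ 4 gives 5/2.
E[R + S | min(R, S) ≥ 4] = (5/2) / (1/4) = 10.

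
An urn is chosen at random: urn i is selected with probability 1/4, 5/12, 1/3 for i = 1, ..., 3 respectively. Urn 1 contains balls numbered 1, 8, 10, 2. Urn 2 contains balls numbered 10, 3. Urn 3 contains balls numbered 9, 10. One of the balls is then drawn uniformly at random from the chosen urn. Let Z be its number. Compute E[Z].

115/16

E[Z | urn 1] = (1+8+10+2)/4 = 21/4.
E[Z | urn 2] = (10+3)/2 = 13/2.
E[Z | urn 3] = (9+10)/2 = 19/2.
E[Z] = (1/4)·(21/4) + (5/12)·(13/2) + (1/3)·(19/2) = 115/16.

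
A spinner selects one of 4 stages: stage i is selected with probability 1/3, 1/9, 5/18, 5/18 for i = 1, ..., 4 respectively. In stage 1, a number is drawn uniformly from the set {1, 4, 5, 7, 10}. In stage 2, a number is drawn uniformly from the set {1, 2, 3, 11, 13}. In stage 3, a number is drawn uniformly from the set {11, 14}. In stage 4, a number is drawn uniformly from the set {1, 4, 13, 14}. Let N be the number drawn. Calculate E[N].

E[N | stage 1] = (1+4+5+7+10)/5 = 27/5.
E[N | stage 2] = (1+2+3+11+13)/5 = 6.
E[N | stage 3] = (11+14)/2 = 25/2.
E[N | stage 4] = (1+4+13+14)/4 = 8.
By the law of total expectation,
E[N] = (1/3)·(27/5) + (1/9)·(6) + (5/18)·(25/2) + (5/18)·(8) = 1469/180.

1469/180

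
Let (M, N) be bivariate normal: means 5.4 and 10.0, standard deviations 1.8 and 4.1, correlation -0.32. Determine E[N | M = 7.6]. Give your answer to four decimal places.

8.3964

For a bivariate normal, E[N | M=x] = μ_N + ρ·(σ_N/σ_M)·(x − μ_M).
E[N | M=7.6] = 10.0 + (-0.32)·(4.1/1.8)·(7.6 − (5.4)) = 10.0 + (-0.72889)·(2.2) = 8.3964.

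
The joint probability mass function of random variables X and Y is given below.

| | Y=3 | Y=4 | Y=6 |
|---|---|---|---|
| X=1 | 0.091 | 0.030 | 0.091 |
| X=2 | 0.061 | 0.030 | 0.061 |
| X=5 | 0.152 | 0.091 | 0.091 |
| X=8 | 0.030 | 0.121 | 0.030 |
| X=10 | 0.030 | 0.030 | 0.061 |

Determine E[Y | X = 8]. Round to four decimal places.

4.1657

P(X = 8) = 0.181.
Σ Y·P over the event = 3·(0.030) + 4·(0.121) + 6·(0.030) = 0.754.
E[Y | X = 8] = (0.754) / (0.181) = 4.1657.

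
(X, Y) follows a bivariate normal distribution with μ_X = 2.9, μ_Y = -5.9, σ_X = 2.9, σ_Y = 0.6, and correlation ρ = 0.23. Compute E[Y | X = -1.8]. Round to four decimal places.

-6.1237

E[Y | X=x] = μ_Y + ρ(σ_Y/σ_X)(x − μ_X) for jointly normal variables.
E[Y | X=-1.8] = -5.9 + (0.23)·(0.6/2.9)·(-1.8 − (2.9)) = -5.9 + (0.047586)·(-4.7) = -6.1237.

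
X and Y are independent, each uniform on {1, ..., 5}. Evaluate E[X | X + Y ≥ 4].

P(X + Y ≥ 4) = 22/25.
Summing X·P(x,y) over outcomes with X + Y ≥ 4 gives 71/25.
E[X | X + Y ≥ 4] = (71/25) / (22/25) = 71/22.

71/22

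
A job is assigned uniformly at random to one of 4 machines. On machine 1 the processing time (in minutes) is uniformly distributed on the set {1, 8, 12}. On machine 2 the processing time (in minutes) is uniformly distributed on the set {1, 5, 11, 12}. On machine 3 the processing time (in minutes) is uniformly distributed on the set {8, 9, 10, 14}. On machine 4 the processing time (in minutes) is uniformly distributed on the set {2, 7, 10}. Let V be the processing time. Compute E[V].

E[V | machine 1] = (1+8+12)/3 = 7.
E[V | machine 2] = (1+5+11+12)/4 = 29/4.
E[V | machine 3] = (8+9+10+14)/4 = 41/4.
E[V | machine 4] = (2+7+10)/3 = 19/3.
By the law of total expectation,
E[V] = (1/4)·(7) + (1/4)·(29/4) + (1/4)·(41/4) + (1/4)·(19/3) = 185/24.

185/24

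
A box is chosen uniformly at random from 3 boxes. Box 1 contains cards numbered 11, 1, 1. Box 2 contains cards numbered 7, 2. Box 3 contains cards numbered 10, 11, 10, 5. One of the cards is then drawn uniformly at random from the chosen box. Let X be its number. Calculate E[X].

107/18

E[X | box 1] = (11+1+1)/3 = 13/3.
E[X | box 2] = (7+2)/2 = 9/2.
E[X | box 3] = (10+11+10+5)/4 = 9.
E[X] = (1/3)·(13/3) + (1/3)·(9/2) + (1/3)·(9) = 107/18.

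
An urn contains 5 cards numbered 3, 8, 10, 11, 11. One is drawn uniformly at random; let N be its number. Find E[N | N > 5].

P(N > 5) = 4/5.
Σ over the event: 8·1/5 + 10·1/5 + 11·2/5 = 8.
E[N | N > 5] = (8) / (4/5) = 10.

10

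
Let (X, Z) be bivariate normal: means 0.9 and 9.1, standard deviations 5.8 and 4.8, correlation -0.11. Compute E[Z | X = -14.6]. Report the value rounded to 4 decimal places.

10.5110

The regression of Z on X has slope ρ·σ_Z/σ_X and passes through (μ_X, μ_Z).
E[Z | X=-14.6] = 9.1 + (-0.11)·(4.8/5.8)·(-14.6 − (0.9)) = 9.1 + (-0.091034)·(-15.5) = 10.5110.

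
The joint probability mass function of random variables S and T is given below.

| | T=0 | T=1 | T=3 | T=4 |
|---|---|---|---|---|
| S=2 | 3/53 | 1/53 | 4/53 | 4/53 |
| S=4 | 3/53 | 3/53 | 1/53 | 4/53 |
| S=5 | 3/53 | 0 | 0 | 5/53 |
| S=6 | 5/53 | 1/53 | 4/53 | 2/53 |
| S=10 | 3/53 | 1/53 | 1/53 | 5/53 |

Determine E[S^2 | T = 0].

615/17

P(T = 0) = 17/53.
Σ S^2·P over the event = 4·(3/53) + 16·(3/53) + 25·(3/53) + 36·(5/53) + 100·(3/53) = 615/53.
E[S^2 | T = 0] = (615/53) / (17/53) = 615/17.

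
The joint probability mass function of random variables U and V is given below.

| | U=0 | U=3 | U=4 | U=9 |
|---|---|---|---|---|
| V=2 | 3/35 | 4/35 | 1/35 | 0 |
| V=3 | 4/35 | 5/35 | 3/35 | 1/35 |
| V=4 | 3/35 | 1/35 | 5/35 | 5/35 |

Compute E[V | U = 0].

P(U = 0) = 2/7.
Σ V·P over the event = 2·(3/35) + 3·(4/35) + 4·(3/35) = 6/7.
E[V | U = 0] = (6/7) / (2/7) = 3.

3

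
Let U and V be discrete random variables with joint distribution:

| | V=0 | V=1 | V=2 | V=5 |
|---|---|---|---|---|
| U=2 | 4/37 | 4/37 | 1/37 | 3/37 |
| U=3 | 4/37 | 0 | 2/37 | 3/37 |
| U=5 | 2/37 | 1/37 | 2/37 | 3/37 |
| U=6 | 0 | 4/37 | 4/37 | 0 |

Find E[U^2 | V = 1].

P(V = 1) = 9/37.
Σ U^2·P over the event = 4·(4/37) + 25·(1/37) + 36·(4/37) = 5.
E[U^2 | V = 1] = (5) / (9/37) = 185/9.

185/9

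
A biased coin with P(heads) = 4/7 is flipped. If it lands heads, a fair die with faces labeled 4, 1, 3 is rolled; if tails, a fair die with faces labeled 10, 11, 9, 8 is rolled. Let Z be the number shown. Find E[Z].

E[Z | heads] = (4+1+3)/3 = 8/3.
E[Z | tails] = (10+11+9+8)/4 = 19/2.
E[Z] = (4/7)·(8/3) + (3/7)·(19/2) = 235/42.

235/42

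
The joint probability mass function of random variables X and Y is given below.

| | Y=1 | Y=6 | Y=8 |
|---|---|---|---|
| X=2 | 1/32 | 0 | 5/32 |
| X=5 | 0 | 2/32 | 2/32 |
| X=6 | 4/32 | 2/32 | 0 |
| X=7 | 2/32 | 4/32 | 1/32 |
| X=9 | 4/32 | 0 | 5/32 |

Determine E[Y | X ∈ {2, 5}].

69/10

P(X ∈ {2, 5}) = 5/16.
Σ Y·P over the event = 1·(1/32) + 8·(5/32) + 6·(2/32) + 8·(2/32) = 69/32.
E[Y | X ∈ {2, 5}] = (69/32) / (5/16) = 69/10.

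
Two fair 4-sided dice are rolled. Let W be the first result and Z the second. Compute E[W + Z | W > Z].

Outcomes with W > Z: (2,1), (3,1), (3,2), (4,1), (4,2), (4,3), each with probability 1/16.
E[W + Z | W > Z] = (3 + 4 + 5 + 5 + 6 + 7) / 6 = 5.

5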